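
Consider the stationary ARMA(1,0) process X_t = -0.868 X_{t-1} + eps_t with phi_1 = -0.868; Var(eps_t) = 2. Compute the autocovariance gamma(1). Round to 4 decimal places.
\gamma(1) = -7.0404

Multiply the model equation by X_{t-k} and take expectations. With theta_0 = psi_0 = 1 and psi_j the MA(infinity) weights, this gives
  gamma(k) - sum_i phi_i gamma(k-i) = c_k,
  c_k = sigma^2 * sum_{j=k..q} theta_j psi_{j-k}   (c_k = 0 for k > q),
using gamma(-m) = gamma(m).
Pure AR (q = 0): c_0 = sigma^2 = 2, c_k = 0 for k >= 1.
Equations for k = 0 and k = 1 (AR order 1):
  gamma(0) = phi_1 gamma(1) + c_0
  gamma(1) = phi_1 gamma(0) + c_1
Substituting the second into the first: gamma(0) (1 - phi_1^2) = c_0 + phi_1 c_1, so
  gamma(0) = c_0 / (1 - phi_1^2) = 2 / (1 - (-0.868)^2) = 2 / 0.246576 = 8.111089.
  gamma(1) = phi_1 gamma(0) = (-0.868)(8.111089) = -7.040426.
Therefore gamma(1) = -7.0404 (to 4 decimal places).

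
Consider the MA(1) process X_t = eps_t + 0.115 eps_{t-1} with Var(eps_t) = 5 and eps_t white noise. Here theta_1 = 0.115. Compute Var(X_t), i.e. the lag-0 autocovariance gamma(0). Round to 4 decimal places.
\gamma(0) = 5.0661

For an MA(q) process X_t = eps_t + sum_i theta_i eps_{t-i} with
Var(eps_t) = sigma^2, the variance is
  gamma(0) = sigma^2 * (1 + sum_i theta_i^2).
  sum_i theta_i^2 = (0.115)^2 = 0.013225.
  gamma(0) = 5 * (1 + 0.013225) = 5 * 1.013225 = 5.066125, which rounds to 5.0661.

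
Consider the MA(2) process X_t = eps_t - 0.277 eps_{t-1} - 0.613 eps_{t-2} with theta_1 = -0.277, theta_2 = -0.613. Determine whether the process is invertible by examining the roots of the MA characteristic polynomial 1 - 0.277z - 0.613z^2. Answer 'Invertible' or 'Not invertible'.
\text{Invertible}

The MA(q) characteristic polynomial is P(z) = 1 - 0.277z - 0.613z^2.
Invertibility requires all roots to lie outside the unit circle, i.e. |z| > 1 for every root.
Set 1 + (-0.277) z + (-0.613) z^2 = 0, i.e. a z^2 + b z + c = 0 with a = -0.613, b = -0.277, c = 1.
Discriminant D = b^2 - 4ac = (-0.277)^2 - 4*(-0.613)*1 = 0.076729 - (-2.452) = 2.528729.
D >= 0, so the roots are real: z = (-b +/- sqrt(D)) / (2a) = (0.277 +/- 1.590198) / (-1.226).
  z_1 = (0.277 + 1.590198) / (-1.226) = -1.523,   |z_1| = 1.523.
  z_2 = (0.277 - 1.590198) / (-1.226) = 1.0711,   |z_2| = 1.0711.
Moduli of all roots: 1.5230, 1.0711.
All moduli strictly greater than 1? Yes.
Verdict: Invertible.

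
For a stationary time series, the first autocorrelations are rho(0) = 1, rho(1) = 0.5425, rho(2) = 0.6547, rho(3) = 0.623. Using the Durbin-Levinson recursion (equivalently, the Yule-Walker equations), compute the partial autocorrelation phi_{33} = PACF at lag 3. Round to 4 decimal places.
\phi_{33} = 0.3300

The PACF at lag k is phi_{kk}, the last component of the solution
to the Yule-Walker system G_k phi = r_k where
  (G_k)_{ij} = rho(|i - j|), (r_k)_i = rho(i), i,j = 1..k.
Equivalently, Durbin-Levinson gives phi_{kk} iteratively:
  phi_{11} = rho(1)
  phi_{kk} = [rho(k) - sum_{j=1..k-1} phi_{k-1,j} rho(k-j)]
            / [1 - sum_{j=1..k-1} phi_{k-1,j} rho(j)],
  phi_{k,j} = phi_{k-1,j} - phi_{kk} phi_{k-1,k-j},  j = 1..k-1.
Step k = 1:
  phi_11 = rho(1) = 0.5425.
Step k = 2:
  phi_22 = [rho(2) - phi_11 rho(1)] / [1 - phi_11 rho(1)] = [0.6547 - (0.5425)(0.5425)] / [1 - (0.5425)(0.5425)]
         = 0.36039375 / 0.70569375 = 0.510694.
  Update: phi_21 = phi_11 - phi_22 phi_11 = 0.5425 - (0.510694)(0.5425) = 0.265448.
Step k = 3:
  phi_33 = [rho(3) - phi_21 rho(2) - phi_22 rho(1)] / [1 - phi_21 rho(1) - phi_22 rho(2)]
    numerator   = 0.623 - (0.265448)(0.6547) - (0.510694)(0.5425) = 0.17215932
    denominator = 1 - (0.265448)(0.5425) - (0.510694)(0.6547) = 0.52164273
  phi_33 = 0.17215932 / 0.52164273 = 0.33.
Therefore phi_{33} = 0.3300.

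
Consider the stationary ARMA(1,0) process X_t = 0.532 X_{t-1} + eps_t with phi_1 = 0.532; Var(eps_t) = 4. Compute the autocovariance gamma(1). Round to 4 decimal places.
\gamma(1) = 2.9680

Multiply the model equation by X_{t-k} and take expectations. With theta_0 = psi_0 = 1 and psi_j the MA(infinity) weights, this gives
  gamma(k) - sum_i phi_i gamma(k-i) = c_k,
  c_k = sigma^2 * sum_{j=k..q} theta_j psi_{j-k}   (c_k = 0 for k > q),
using gamma(-m) = gamma(m).
Pure AR (q = 0): c_0 = sigma^2 = 4, c_k = 0 for k >= 1.
Equations for k = 0 and k = 1 (AR order 1):
  gamma(0) = phi_1 gamma(1) + c_0
  gamma(1) = phi_1 gamma(0) + c_1
Substituting the second into the first: gamma(0) (1 - phi_1^2) = c_0 + phi_1 c_1, so
  gamma(0) = c_0 / (1 - phi_1^2) = 4 / (1 - (0.532)^2) = 4 / 0.716976 = 5.578987.
  gamma(1) = phi_1 gamma(0) = (0.532)(5.578987) = 2.968021.
Therefore gamma(1) = 2.9680 (to 4 decimal places).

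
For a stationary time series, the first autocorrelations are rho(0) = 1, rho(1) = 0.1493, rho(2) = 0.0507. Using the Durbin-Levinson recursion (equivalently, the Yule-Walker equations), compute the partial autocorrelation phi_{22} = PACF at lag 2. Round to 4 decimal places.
\phi_{22} = 0.0291

The PACF at lag k is phi_{kk}, the last component of the solution
to the Yule-Walker system G_k phi = r_k where
  (G_k)_{ij} = rho(|i - j|), (r_k)_i = rho(i), i,j = 1..k.
Equivalently, Durbin-Levinson gives phi_{kk} iteratively:
  phi_{11} = rho(1)
  phi_{kk} = [rho(k) - sum_{j=1..k-1} phi_{k-1,j} rho(k-j)]
            / [1 - sum_{j=1..k-1} phi_{k-1,j} rho(j)],
  phi_{k,j} = phi_{k-1,j} - phi_{kk} phi_{k-1,k-j},  j = 1..k-1.
Step k = 1:
  phi_11 = rho(1) = 0.1493.
Step k = 2:
  phi_22 = [rho(2) - phi_11 rho(1)] / [1 - phi_11 rho(1)] = [0.0507 - (0.1493)(0.1493)] / [1 - (0.1493)(0.1493)]
         = 0.02840951 / 0.97770951 = 0.0291.
Therefore phi_{22} = 0.0291.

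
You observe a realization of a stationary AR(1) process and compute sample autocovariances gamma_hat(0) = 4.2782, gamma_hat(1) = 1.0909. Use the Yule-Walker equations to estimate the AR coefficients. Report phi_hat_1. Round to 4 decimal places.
\hat\phi_{1} = 0.2550

The Yule-Walker equations for an AR(p) process read, in matrix form,
  Gamma_p phi = r_p,   with   (Gamma_p)_{ij} = gamma(|i - j|),
                       (r_p)_i = gamma(i),   i,j = 1..p.
Substitute the sample gammas (Toeplitz matrix and right-hand side of size 1):
  Gamma_p = [[4.2782]]
  r_p     = [1.0909]
With p = 1 this is the single equation gamma(0) phi_1 = gamma(1):
  phi_hat_1 = gamma(1) / gamma(0) = 1.0909 / 4.2782 = 0.2550.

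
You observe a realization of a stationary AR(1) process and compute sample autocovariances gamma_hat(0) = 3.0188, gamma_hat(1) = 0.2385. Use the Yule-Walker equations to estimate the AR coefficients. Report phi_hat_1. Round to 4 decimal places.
\hat\phi_{1} = 0.0790

The Yule-Walker equations for an AR(p) process read, in matrix form,
  Gamma_p phi = r_p,   with   (Gamma_p)_{ij} = gamma(|i - j|),
                       (r_p)_i = gamma(i),   i,j = 1..p.
Substitute the sample gammas (Toeplitz matrix and right-hand side of size 1):
  Gamma_p = [[3.0188]]
  r_p     = [0.2385]
With p = 1 this is the single equation gamma(0) phi_1 = gamma(1):
  phi_hat_1 = gamma(1) / gamma(0) = 0.2385 / 3.0188 = 0.0790.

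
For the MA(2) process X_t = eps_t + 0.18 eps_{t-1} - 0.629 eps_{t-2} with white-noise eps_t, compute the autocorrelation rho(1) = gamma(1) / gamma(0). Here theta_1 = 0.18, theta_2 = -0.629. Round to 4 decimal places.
\rho(1) = 0.0468

For an MA(q) process with theta_0 = 1, the autocovariance is
  gamma(k) = sigma^2 * sum_{i=0..q-k} theta_i * theta_{i+k},
and rho(k) = gamma(k) / gamma(0). Sigma^2 cancels.
  numerator   = (1)*(0.18) + (0.18)*(-0.629) = 0.06678.
  denominator = (1)^2 + (0.18)^2 + (-0.629)^2 = 1.428041.
  rho(1) = 0.06678 / 1.428041 = 0.0468.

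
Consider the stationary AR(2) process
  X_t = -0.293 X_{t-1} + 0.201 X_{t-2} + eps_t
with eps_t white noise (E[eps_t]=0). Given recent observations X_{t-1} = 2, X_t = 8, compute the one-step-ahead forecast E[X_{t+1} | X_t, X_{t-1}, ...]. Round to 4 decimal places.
E[X_{t+1} \mid \mathcal F_t] = -1.9420

For an AR(p) model X_t = c + sum_i phi_i X_{t-i} + eps_t, the
one-step-ahead conditional mean is
  E[X_{t+1} | X_t, ...] = c + sum_i phi_i X_{t+1-i}.
Substitute known values:
  E[X_{t+1} | ...] = (-0.293) * (8) + (0.201) * (2)
                   = -1.9420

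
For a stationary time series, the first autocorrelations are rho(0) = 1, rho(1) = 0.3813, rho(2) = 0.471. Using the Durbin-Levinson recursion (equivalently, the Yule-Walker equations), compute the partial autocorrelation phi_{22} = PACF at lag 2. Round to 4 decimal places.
\phi_{22} = 0.3810

The PACF at lag k is phi_{kk}, the last component of the solution
to the Yule-Walker system G_k phi = r_k where
  (G_k)_{ij} = rho(|i - j|), (r_k)_i = rho(i), i,j = 1..k.
Equivalently, Durbin-Levinson gives phi_{kk} iteratively:
  phi_{11} = rho(1)
  phi_{kk} = [rho(k) - sum_{j=1..k-1} phi_{k-1,j} rho(k-j)]
            / [1 - sum_{j=1..k-1} phi_{k-1,j} rho(j)],
  phi_{k,j} = phi_{k-1,j} - phi_{kk} phi_{k-1,k-j},  j = 1..k-1.
Step k = 1:
  phi_11 = rho(1) = 0.3813.
Step k = 2:
  phi_22 = [rho(2) - phi_11 rho(1)] / [1 - phi_11 rho(1)] = [0.471 - (0.3813)(0.3813)] / [1 - (0.3813)(0.3813)]
         = 0.32561031 / 0.85461031 = 0.381.
Therefore phi_{22} = 0.3810.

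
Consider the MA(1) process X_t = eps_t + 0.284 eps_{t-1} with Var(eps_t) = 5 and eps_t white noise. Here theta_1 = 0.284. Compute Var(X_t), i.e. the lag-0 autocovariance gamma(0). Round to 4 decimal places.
\gamma(0) = 5.4033

For an MA(q) process X_t = eps_t + sum_i theta_i eps_{t-i} with
Var(eps_t) = sigma^2, the variance is
  gamma(0) = sigma^2 * (1 + sum_i theta_i^2).
  sum_i theta_i^2 = (0.284)^2 = 0.080656.
  gamma(0) = 5 * (1 + 0.080656) = 5 * 1.080656 = 5.40328, which rounds to 5.4033.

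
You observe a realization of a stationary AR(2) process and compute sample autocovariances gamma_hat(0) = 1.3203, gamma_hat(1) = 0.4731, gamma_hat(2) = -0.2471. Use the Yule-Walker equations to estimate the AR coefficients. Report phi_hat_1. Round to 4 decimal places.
\hat\phi_{1} = 0.4881

The Yule-Walker equations for an AR(p) process read, in matrix form,
  Gamma_p phi = r_p,   with   (Gamma_p)_{ij} = gamma(|i - j|),
                       (r_p)_i = gamma(i),   i,j = 1..p.
Substitute the sample gammas (Toeplitz matrix and right-hand side of size 2):
  Gamma_p = [[1.3203, 0.4731], [0.4731, 1.3203]]
  r_p     = [0.4731, -0.2471]
Written out:
  1.3203 phi_1 + 0.4731 phi_2 = 0.4731
  0.4731 phi_1 + 1.3203 phi_2 = -0.2471
Solve by Cramer's rule:
  det = gamma(0)^2 - gamma(1)^2 = (1.3203)^2 - (0.4731)^2 = 1.74319209 - 0.22382361 = 1.51936848
  phi_hat_1 = [gamma(1) gamma(0) - gamma(1) gamma(2)] / det = [(0.4731)(1.3203) - (0.4731)(-0.2471)] / 1.51936848 = 0.74153694 / 1.51936848 = 0.4881
  phi_hat_2 = [gamma(0) gamma(2) - gamma(1)^2] / det = [(1.3203)(-0.2471) - (0.4731)^2] / 1.51936848 = -0.55006974 / 1.51936848 = -0.362
So phi_hat = [0.4881, -0.3620].
Therefore phi_hat_1 = 0.4881.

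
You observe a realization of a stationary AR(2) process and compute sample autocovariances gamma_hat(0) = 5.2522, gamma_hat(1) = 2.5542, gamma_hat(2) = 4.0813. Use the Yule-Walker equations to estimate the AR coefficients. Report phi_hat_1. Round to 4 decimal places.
\hat\phi_{1} = 0.1420

The Yule-Walker equations for an AR(p) process read, in matrix form,
  Gamma_p phi = r_p,   with   (Gamma_p)_{ij} = gamma(|i - j|),
                       (r_p)_i = gamma(i),   i,j = 1..p.
Substitute the sample gammas (Toeplitz matrix and right-hand side of size 2):
  Gamma_p = [[5.2522, 2.5542], [2.5542, 5.2522]]
  r_p     = [2.5542, 4.0813]
Written out:
  5.2522 phi_1 + 2.5542 phi_2 = 2.5542
  2.5542 phi_1 + 5.2522 phi_2 = 4.0813
Solve by Cramer's rule:
  det = gamma(0)^2 - gamma(1)^2 = (5.2522)^2 - (2.5542)^2 = 27.58560484 - 6.52393764 = 21.0616672
  phi_hat_1 = [gamma(1) gamma(0) - gamma(1) gamma(2)] / det = [(2.5542)(5.2522) - (2.5542)(4.0813)] / 21.0616672 = 2.99071278 / 21.0616672 = 0.142
  phi_hat_2 = [gamma(0) gamma(2) - gamma(1)^2] / det = [(5.2522)(4.0813) - (2.5542)^2] / 21.0616672 = 14.91186622 / 21.0616672 = 0.708
So phi_hat = [0.1420, 0.7080].
Therefore phi_hat_1 = 0.1420.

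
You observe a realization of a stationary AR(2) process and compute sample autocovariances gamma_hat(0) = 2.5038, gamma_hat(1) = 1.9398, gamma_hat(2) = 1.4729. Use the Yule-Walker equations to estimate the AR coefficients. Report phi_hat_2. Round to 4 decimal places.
\hat\phi_{2} = -0.0299

The Yule-Walker equations for an AR(p) process read, in matrix form,
  Gamma_p phi = r_p,   with   (Gamma_p)_{ij} = gamma(|i - j|),
                       (r_p)_i = gamma(i),   i,j = 1..p.
Substitute the sample gammas (Toeplitz matrix and right-hand side of size 2):
  Gamma_p = [[2.5038, 1.9398], [1.9398, 2.5038]]
  r_p     = [1.9398, 1.4729]
Written out:
  2.5038 phi_1 + 1.9398 phi_2 = 1.9398
  1.9398 phi_1 + 2.5038 phi_2 = 1.4729
Solve by Cramer's rule:
  det = gamma(0)^2 - gamma(1)^2 = (2.5038)^2 - (1.9398)^2 = 6.26901444 - 3.76282404 = 2.5061904
  phi_hat_1 = [gamma(1) gamma(0) - gamma(1) gamma(2)] / det = [(1.9398)(2.5038) - (1.9398)(1.4729)] / 2.5061904 = 1.99973982 / 2.5061904 = 0.7979
  phi_hat_2 = [gamma(0) gamma(2) - gamma(1)^2] / det = [(2.5038)(1.4729) - (1.9398)^2] / 2.5061904 = -0.07497702 / 2.5061904 = -0.0299
So phi_hat = [0.7979, -0.0299].
Therefore phi_hat_2 = -0.0299.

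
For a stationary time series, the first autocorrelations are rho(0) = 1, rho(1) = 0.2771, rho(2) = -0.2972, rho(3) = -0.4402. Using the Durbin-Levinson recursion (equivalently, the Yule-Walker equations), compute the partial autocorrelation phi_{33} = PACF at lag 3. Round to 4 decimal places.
\phi_{33} = -0.2750

The PACF at lag k is phi_{kk}, the last component of the solution
to the Yule-Walker system G_k phi = r_k where
  (G_k)_{ij} = rho(|i - j|), (r_k)_i = rho(i), i,j = 1..k.
Equivalently, Durbin-Levinson gives phi_{kk} iteratively:
  phi_{11} = rho(1)
  phi_{kk} = [rho(k) - sum_{j=1..k-1} phi_{k-1,j} rho(k-j)]
            / [1 - sum_{j=1..k-1} phi_{k-1,j} rho(j)],
  phi_{k,j} = phi_{k-1,j} - phi_{kk} phi_{k-1,k-j},  j = 1..k-1.
Step k = 1:
  phi_11 = rho(1) = 0.2771.
Step k = 2:
  phi_22 = [rho(2) - phi_11 rho(1)] / [1 - phi_11 rho(1)] = [-0.2972 - (0.2771)(0.2771)] / [1 - (0.2771)(0.2771)]
         = -0.37398441 / 0.92321559 = -0.405089.
  Update: phi_21 = phi_11 - phi_22 phi_11 = 0.2771 - (-0.405089)(0.2771) = 0.38935.
Step k = 3:
  phi_33 = [rho(3) - phi_21 rho(2) - phi_22 rho(1)] / [1 - phi_21 rho(1) - phi_22 rho(2)]
    numerator   = -0.4402 - (0.38935)(-0.2972) - (-0.405089)(0.2771) = -0.212235
    denominator = 1 - (0.38935)(0.2771) - (-0.405089)(-0.2972) = 0.77171865
  phi_33 = -0.212235 / 0.77171865 = -0.275.
Therefore phi_{33} = -0.2750.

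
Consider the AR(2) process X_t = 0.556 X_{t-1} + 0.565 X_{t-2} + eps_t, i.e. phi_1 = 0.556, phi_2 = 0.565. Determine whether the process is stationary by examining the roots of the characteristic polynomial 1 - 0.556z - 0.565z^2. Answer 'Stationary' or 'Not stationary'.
\text{Not stationary}

The AR(p) characteristic polynomial is P(z) = 1 - 0.556z - 0.565z^2.
Stationarity requires all roots to lie outside the unit circle, i.e. |z| > 1 for every root.
Set 1 + (-0.556) z + (-0.565) z^2 = 0, i.e. a z^2 + b z + c = 0 with a = -0.565, b = -0.556, c = 1.
Discriminant D = b^2 - 4ac = (-0.556)^2 - 4*(-0.565)*1 = 0.309136 - (-2.26) = 2.569136.
D >= 0, so the roots are real: z = (-b +/- sqrt(D)) / (2a) = (0.556 +/- 1.602852) / (-1.13).
  z_1 = (0.556 + 1.602852) / (-1.13) = -1.9105,   |z_1| = 1.9105.
  z_2 = (0.556 - 1.602852) / (-1.13) = 0.9264,   |z_2| = 0.9264.
Moduli of all roots: 1.9105, 0.9264.
All moduli strictly greater than 1? No.
Verdict: Not stationary.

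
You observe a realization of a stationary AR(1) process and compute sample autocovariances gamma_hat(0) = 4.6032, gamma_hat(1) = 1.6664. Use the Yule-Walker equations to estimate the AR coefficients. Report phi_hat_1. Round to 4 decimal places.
\hat\phi_{1} = 0.3620

The Yule-Walker equations for an AR(p) process read, in matrix form,
  Gamma_p phi = r_p,   with   (Gamma_p)_{ij} = gamma(|i - j|),
                       (r_p)_i = gamma(i),   i,j = 1..p.
Substitute the sample gammas (Toeplitz matrix and right-hand side of size 1):
  Gamma_p = [[4.6032]]
  r_p     = [1.6664]
With p = 1 this is the single equation gamma(0) phi_1 = gamma(1):
  phi_hat_1 = gamma(1) / gamma(0) = 1.6664 / 4.6032 = 0.3620.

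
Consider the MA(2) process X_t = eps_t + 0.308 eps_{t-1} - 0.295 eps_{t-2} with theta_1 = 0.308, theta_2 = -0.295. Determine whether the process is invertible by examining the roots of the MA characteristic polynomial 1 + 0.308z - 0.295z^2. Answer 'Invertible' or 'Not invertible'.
\text{Invertible}

The MA(q) characteristic polynomial is P(z) = 1 + 0.308z - 0.295z^2.
Invertibility requires all roots to lie outside the unit circle, i.e. |z| > 1 for every root.
Set 1 + (0.308) z + (-0.295) z^2 = 0, i.e. a z^2 + b z + c = 0 with a = -0.295, b = 0.308, c = 1.
Discriminant D = b^2 - 4ac = (0.308)^2 - 4*(-0.295)*1 = 0.094864 - (-1.18) = 1.274864.
D >= 0, so the roots are real: z = (-b +/- sqrt(D)) / (2a) = (-0.308 +/- 1.129099) / (-0.59).
  z_1 = (-0.308 + 1.129099) / (-0.59) = -1.3917,   |z_1| = 1.3917.
  z_2 = (-0.308 - 1.129099) / (-0.59) = 2.4358,   |z_2| = 2.4358.
Moduli of all roots: 1.3917, 2.4358.
All moduli strictly greater than 1? Yes.
Verdict: Invertible.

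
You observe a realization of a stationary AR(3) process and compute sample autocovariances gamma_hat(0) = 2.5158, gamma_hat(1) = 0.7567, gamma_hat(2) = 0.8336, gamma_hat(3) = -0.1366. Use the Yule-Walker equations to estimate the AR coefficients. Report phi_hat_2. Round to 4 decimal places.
\hat\phi_{2} = 0.3190

The Yule-Walker equations for an AR(p) process read, in matrix form,
  Gamma_p phi = r_p,   with   (Gamma_p)_{ij} = gamma(|i - j|),
                       (r_p)_i = gamma(i),   i,j = 1..p.
Substitute the sample gammas (Toeplitz matrix and right-hand side of size 3):
  Gamma_p = [[2.5158, 0.7567, 0.8336], [0.7567, 2.5158, 0.7567], [0.8336, 0.7567, 2.5158]]
  r_p     = [0.7567, 0.8336, -0.1366]
Written out (R1..R3):
  (R1) 2.5158 phi_1 + 0.7567 phi_2 + 0.8336 phi_3 = 0.7567
  (R2) 0.7567 phi_1 + 2.5158 phi_2 + 0.7567 phi_3 = 0.8336
  (R3) 0.8336 phi_1 + 0.7567 phi_2 + 2.5158 phi_3 = -0.1366
Gaussian elimination:
  R2 <- R2 - (0.7567/2.5158) R1 = R2 - (0.300779) R1:  2.2882 phi_2 + 0.505971 phi_3 = 0.606
  R3 <- R3 - (0.8336/2.5158) R1 = R3 - (0.331346) R1:  0.505971 phi_2 + 2.23959 phi_3 = -0.387329
  R3 <- R3 - (0.505971/2.2882) R2 = R3 - (0.221122) R2:  2.127709 phi_3 = -0.521329
Back-substitution:
  phi_hat_3 = -0.521329 / 2.127709 = -0.245019
  phi_hat_2 = (0.606 - (0.505971)(-0.245019)) / 2.2882 = 0.319016
  phi_hat_1 = (0.7567 - (0.7567)(0.319016) - (0.8336)(-0.245019)) / 2.5158 = 0.286012
So phi_hat = [0.2860, 0.3190, -0.2450].
Therefore phi_hat_2 = 0.3190.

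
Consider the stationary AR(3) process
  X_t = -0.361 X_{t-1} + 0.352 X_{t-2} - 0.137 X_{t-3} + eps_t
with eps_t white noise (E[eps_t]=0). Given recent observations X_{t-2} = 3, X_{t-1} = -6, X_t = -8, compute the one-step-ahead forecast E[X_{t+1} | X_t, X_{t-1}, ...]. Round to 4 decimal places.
E[X_{t+1} \mid \mathcal F_t] = 0.3650

For an AR(p) model X_t = c + sum_i phi_i X_{t-i} + eps_t, the
one-step-ahead conditional mean is
  E[X_{t+1} | X_t, ...] = c + sum_i phi_i X_{t+1-i}.
Substitute known values:
  E[X_{t+1} | ...] = (-0.361) * (-8) + (0.352) * (-6) + (-0.137) * (3)
                   = 0.3650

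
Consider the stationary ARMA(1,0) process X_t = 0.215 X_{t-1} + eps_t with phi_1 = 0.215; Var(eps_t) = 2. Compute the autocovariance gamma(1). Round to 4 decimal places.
\gamma(1) = 0.4508

Multiply the model equation by X_{t-k} and take expectations. With theta_0 = psi_0 = 1 and psi_j the MA(infinity) weights, this gives
  gamma(k) - sum_i phi_i gamma(k-i) = c_k,
  c_k = sigma^2 * sum_{j=k..q} theta_j psi_{j-k}   (c_k = 0 for k > q),
using gamma(-m) = gamma(m).
Pure AR (q = 0): c_0 = sigma^2 = 2, c_k = 0 for k >= 1.
Equations for k = 0 and k = 1 (AR order 1):
  gamma(0) = phi_1 gamma(1) + c_0
  gamma(1) = phi_1 gamma(0) + c_1
Substituting the second into the first: gamma(0) (1 - phi_1^2) = c_0 + phi_1 c_1, so
  gamma(0) = c_0 / (1 - phi_1^2) = 2 / (1 - (0.215)^2) = 2 / 0.953775 = 2.096931.
  gamma(1) = phi_1 gamma(0) = (0.215)(2.096931) = 0.45084.
Therefore gamma(1) = 0.4508 (to 4 decimal places).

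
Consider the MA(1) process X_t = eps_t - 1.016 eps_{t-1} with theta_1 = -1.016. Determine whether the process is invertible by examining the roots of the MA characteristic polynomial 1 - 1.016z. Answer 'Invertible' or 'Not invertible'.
\text{Not invertible}

The MA(q) characteristic polynomial is P(z) = 1 - 1.016z.
Invertibility requires all roots to lie outside the unit circle, i.e. |z| > 1 for every root.
This is linear in z: 1 + (-1.016) z = 0  =>  z = -1/(-1.016) = 0.984252,  |z| = 0.984252.
Moduli of all roots: 0.9843.
All moduli strictly greater than 1? No.
Verdict: Not invertible.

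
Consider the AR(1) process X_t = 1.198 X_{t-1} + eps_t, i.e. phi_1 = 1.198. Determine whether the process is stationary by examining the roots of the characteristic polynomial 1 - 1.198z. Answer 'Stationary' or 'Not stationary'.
\text{Not stationary}

The AR(p) characteristic polynomial is P(z) = 1 - 1.198z.
Stationarity requires all roots to lie outside the unit circle, i.e. |z| > 1 for every root.
This is linear in z: 1 + (-1.198) z = 0  =>  z = -1/(-1.198) = 0.834725,  |z| = 0.834725.
Moduli of all roots: 0.8347.
All moduli strictly greater than 1? No.
Verdict: Not stationary.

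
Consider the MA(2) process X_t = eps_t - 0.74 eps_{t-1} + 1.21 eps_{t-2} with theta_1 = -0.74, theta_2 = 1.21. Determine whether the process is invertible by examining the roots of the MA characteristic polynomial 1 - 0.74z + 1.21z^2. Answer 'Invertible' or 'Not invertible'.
\text{Not invertible}

The MA(q) characteristic polynomial is P(z) = 1 - 0.74z + 1.21z^2.
Invertibility requires all roots to lie outside the unit circle, i.e. |z| > 1 for every root.
Set 1 + (-0.74) z + (1.21) z^2 = 0, i.e. a z^2 + b z + c = 0 with a = 1.21, b = -0.74, c = 1.
Discriminant D = b^2 - 4ac = (-0.74)^2 - 4*(1.21)*1 = 0.5476 - (4.84) = -4.2924.
D < 0, so the roots are the complex-conjugate pair z = (-b +/- i sqrt(-D)) / (2a) = 0.3058 +/- 0.8561i.
For a conjugate pair |z|^2 = z * conj(z) = (product of roots) = c/a = 1/(1.21) = 0.826446, so |z| = sqrt(0.826446) = 0.9091 for both roots.
Moduli of all roots: 0.9091, 0.9091.
All moduli strictly greater than 1? No.
Verdict: Not invertible.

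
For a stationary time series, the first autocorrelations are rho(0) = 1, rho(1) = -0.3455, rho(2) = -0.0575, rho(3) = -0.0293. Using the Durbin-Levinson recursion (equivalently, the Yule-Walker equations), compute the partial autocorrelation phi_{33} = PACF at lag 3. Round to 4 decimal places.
\phi_{33} = -0.1450

The PACF at lag k is phi_{kk}, the last component of the solution
to the Yule-Walker system G_k phi = r_k where
  (G_k)_{ij} = rho(|i - j|), (r_k)_i = rho(i), i,j = 1..k.
Equivalently, Durbin-Levinson gives phi_{kk} iteratively:
  phi_{11} = rho(1)
  phi_{kk} = [rho(k) - sum_{j=1..k-1} phi_{k-1,j} rho(k-j)]
            / [1 - sum_{j=1..k-1} phi_{k-1,j} rho(j)],
  phi_{k,j} = phi_{k-1,j} - phi_{kk} phi_{k-1,k-j},  j = 1..k-1.
Step k = 1:
  phi_11 = rho(1) = -0.3455.
Step k = 2:
  phi_22 = [rho(2) - phi_11 rho(1)] / [1 - phi_11 rho(1)] = [-0.0575 - (-0.3455)(-0.3455)] / [1 - (-0.3455)(-0.3455)]
         = -0.17687025 / 0.88062975 = -0.200845.
  Update: phi_21 = phi_11 - phi_22 phi_11 = -0.3455 - (-0.200845)(-0.3455) = -0.414892.
Step k = 3:
  phi_33 = [rho(3) - phi_21 rho(2) - phi_22 rho(1)] / [1 - phi_21 rho(1) - phi_22 rho(2)]
    numerator   = -0.0293 - (-0.414892)(-0.0575) - (-0.200845)(-0.3455) = -0.1225483
    denominator = 1 - (-0.414892)(-0.3455) - (-0.200845)(-0.0575) = 0.84510621
  phi_33 = -0.1225483 / 0.84510621 = -0.145.
Therefore phi_{33} = -0.1450.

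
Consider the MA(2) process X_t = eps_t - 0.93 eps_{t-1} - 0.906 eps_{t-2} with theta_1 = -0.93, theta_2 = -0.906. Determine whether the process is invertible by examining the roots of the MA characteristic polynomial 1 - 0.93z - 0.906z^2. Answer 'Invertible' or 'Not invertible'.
\text{Not invertible}

The MA(q) characteristic polynomial is P(z) = 1 - 0.93z - 0.906z^2.
Invertibility requires all roots to lie outside the unit circle, i.e. |z| > 1 for every root.
Set 1 + (-0.93) z + (-0.906) z^2 = 0, i.e. a z^2 + b z + c = 0 with a = -0.906, b = -0.93, c = 1.
Discriminant D = b^2 - 4ac = (-0.93)^2 - 4*(-0.906)*1 = 0.8649 - (-3.624) = 4.4889.
D >= 0, so the roots are real: z = (-b +/- sqrt(D)) / (2a) = (0.93 +/- 2.118702) / (-1.812).
  z_1 = (0.93 + 2.118702) / (-1.812) = -1.6825,   |z_1| = 1.6825.
  z_2 = (0.93 - 2.118702) / (-1.812) = 0.656,   |z_2| = 0.656.
Moduli of all roots: 1.6825, 0.6560.
All moduli strictly greater than 1? No.
Verdict: Not invertible.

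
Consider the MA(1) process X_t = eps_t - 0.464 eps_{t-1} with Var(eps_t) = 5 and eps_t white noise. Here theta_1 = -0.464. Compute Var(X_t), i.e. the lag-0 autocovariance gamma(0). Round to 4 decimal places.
\gamma(0) = 6.0765

For an MA(q) process X_t = eps_t + sum_i theta_i eps_{t-i} with
Var(eps_t) = sigma^2, the variance is
  gamma(0) = sigma^2 * (1 + sum_i theta_i^2).
  sum_i theta_i^2 = (-0.464)^2 = 0.215296.
  gamma(0) = 5 * (1 + 0.215296) = 5 * 1.215296 = 6.07648, which rounds to 6.0765.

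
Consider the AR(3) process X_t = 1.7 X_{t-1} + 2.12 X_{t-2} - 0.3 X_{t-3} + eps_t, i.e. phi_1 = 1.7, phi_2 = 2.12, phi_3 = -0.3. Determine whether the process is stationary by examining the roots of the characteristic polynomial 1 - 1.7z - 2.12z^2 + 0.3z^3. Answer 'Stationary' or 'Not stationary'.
\text{Not stationary}

The AR(p) characteristic polynomial is P(z) = 1 - 1.7z - 2.12z^2 + 0.3z^3.
Stationarity requires all roots to lie outside the unit circle, i.e. |z| > 1 for every root.
Degree 3: look for a simple real root z0 first, then factor out (1 - z/z0) and solve the remaining quadratic.
Testing z0 = 0.4: P(0.4) = 1 + (-1.7)(0.4) + (-2.12)(0.4)^2 + (0.3)(0.4)^3
  = 1 + (-0.68) + (-0.3392) + (0.0192) = 0.  So z_0 = 0.4 is a root, |z_0| = 0.4.
Divide out the factor (1 - 2.5 z) = (1 - z/z0) (since 1/z0 = 2.5):
  P(z) = (1 - 2.5 z)(1 + (0.8) z + (-0.12) z^2)
  [check: z-coef 0.8 - (2.5) = -1.7; z^2-coef -0.12 - (2.5)(0.8) = -2.12; z^3-coef -(2.5)(-0.12) = 0.3.]
Remaining roots from the quadratic factor 1 + (0.8) z + (-0.12) z^2:
  Set 1 + (0.8) z + (-0.12) z^2 = 0, i.e. a z^2 + b z + c = 0 with a = -0.12, b = 0.8, c = 1.
  Discriminant D = b^2 - 4ac = (0.8)^2 - 4*(-0.12)*1 = 0.64 - (-0.48) = 1.12.
  D >= 0, so the roots are real: z = (-b +/- sqrt(D)) / (2a) = (-0.8 +/- 1.058301) / (-0.24).
    z_1 = (-0.8 + 1.058301) / (-0.24) = -1.0763,   |z_1| = 1.0763.
    z_2 = (-0.8 - 1.058301) / (-0.24) = 7.7429,   |z_2| = 7.7429.
Moduli of all roots: 0.4000, 1.0763, 7.7429.
All moduli strictly greater than 1? No.
Verdict: Not stationary.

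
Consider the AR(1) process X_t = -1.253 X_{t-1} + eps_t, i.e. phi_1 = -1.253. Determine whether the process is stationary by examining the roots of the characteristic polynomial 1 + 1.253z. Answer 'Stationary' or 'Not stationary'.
\text{Not stationary}

The AR(p) characteristic polynomial is P(z) = 1 + 1.253z.
Stationarity requires all roots to lie outside the unit circle, i.e. |z| > 1 for every root.
This is linear in z: 1 + (1.253) z = 0  =>  z = -1/(1.253) = -0.798085,  |z| = 0.798085.
Moduli of all roots: 0.7981.
All moduli strictly greater than 1? No.
Verdict: Not stationary.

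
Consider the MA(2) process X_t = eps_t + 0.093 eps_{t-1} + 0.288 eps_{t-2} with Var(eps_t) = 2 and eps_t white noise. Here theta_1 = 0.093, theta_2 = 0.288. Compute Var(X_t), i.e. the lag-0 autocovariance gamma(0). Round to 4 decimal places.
\gamma(0) = 2.1832

For an MA(q) process X_t = eps_t + sum_i theta_i eps_{t-i} with
Var(eps_t) = sigma^2, the variance is
  gamma(0) = sigma^2 * (1 + sum_i theta_i^2).
  sum_i theta_i^2 = (0.093)^2 + (0.288)^2 = 0.008649 + 0.082944 = 0.091593.
  gamma(0) = 2 * (1 + 0.091593) = 2 * 1.091593 = 2.183186, which rounds to 2.1832.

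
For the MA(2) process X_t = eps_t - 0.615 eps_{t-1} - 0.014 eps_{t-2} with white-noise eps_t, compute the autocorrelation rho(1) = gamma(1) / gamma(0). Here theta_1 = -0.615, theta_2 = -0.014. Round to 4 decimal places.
\rho(1) = -0.4399

For an MA(q) process with theta_0 = 1, the autocovariance is
  gamma(k) = sigma^2 * sum_{i=0..q-k} theta_i * theta_{i+k},
and rho(k) = gamma(k) / gamma(0). Sigma^2 cancels.
  numerator   = (1)*(-0.615) + (-0.615)*(-0.014) = -0.60639.
  denominator = (1)^2 + (-0.615)^2 + (-0.014)^2 = 1.378421.
  rho(1) = -0.60639 / 1.378421 = -0.4399.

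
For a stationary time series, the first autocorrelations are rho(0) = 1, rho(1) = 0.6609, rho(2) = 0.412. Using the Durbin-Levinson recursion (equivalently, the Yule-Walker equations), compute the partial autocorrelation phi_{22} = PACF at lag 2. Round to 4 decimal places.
\phi_{22} = -0.0440

The PACF at lag k is phi_{kk}, the last component of the solution
to the Yule-Walker system G_k phi = r_k where
  (G_k)_{ij} = rho(|i - j|), (r_k)_i = rho(i), i,j = 1..k.
Equivalently, Durbin-Levinson gives phi_{kk} iteratively:
  phi_{11} = rho(1)
  phi_{kk} = [rho(k) - sum_{j=1..k-1} phi_{k-1,j} rho(k-j)]
            / [1 - sum_{j=1..k-1} phi_{k-1,j} rho(j)],
  phi_{k,j} = phi_{k-1,j} - phi_{kk} phi_{k-1,k-j},  j = 1..k-1.
Step k = 1:
  phi_11 = rho(1) = 0.6609.
Step k = 2:
  phi_22 = [rho(2) - phi_11 rho(1)] / [1 - phi_11 rho(1)] = [0.412 - (0.6609)(0.6609)] / [1 - (0.6609)(0.6609)]
         = -0.02478881 / 0.56321119 = -0.044.
Therefore phi_{22} = -0.0440.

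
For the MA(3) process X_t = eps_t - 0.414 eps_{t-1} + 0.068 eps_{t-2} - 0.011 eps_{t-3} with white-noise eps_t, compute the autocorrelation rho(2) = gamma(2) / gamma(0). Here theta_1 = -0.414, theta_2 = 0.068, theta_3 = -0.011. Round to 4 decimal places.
\rho(2) = 0.0617

For an MA(q) process with theta_0 = 1, the autocovariance is
  gamma(k) = sigma^2 * sum_{i=0..q-k} theta_i * theta_{i+k},
and rho(k) = gamma(k) / gamma(0). Sigma^2 cancels.
  numerator   = (1)*(0.068) + (-0.414)*(-0.011) = 0.072554.
  denominator = (1)^2 + (-0.414)^2 + (0.068)^2 + (-0.011)^2 = 1.176141.
  rho(2) = 0.072554 / 1.176141 = 0.0617.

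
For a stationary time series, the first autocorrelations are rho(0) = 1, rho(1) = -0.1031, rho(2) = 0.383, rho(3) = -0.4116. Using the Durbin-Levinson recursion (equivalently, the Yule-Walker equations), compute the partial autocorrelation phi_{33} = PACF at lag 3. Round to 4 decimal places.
\phi_{33} = -0.4100

The PACF at lag k is phi_{kk}, the last component of the solution
to the Yule-Walker system G_k phi = r_k where
  (G_k)_{ij} = rho(|i - j|), (r_k)_i = rho(i), i,j = 1..k.
Equivalently, Durbin-Levinson gives phi_{kk} iteratively:
  phi_{11} = rho(1)
  phi_{kk} = [rho(k) - sum_{j=1..k-1} phi_{k-1,j} rho(k-j)]
            / [1 - sum_{j=1..k-1} phi_{k-1,j} rho(j)],
  phi_{k,j} = phi_{k-1,j} - phi_{kk} phi_{k-1,k-j},  j = 1..k-1.
Step k = 1:
  phi_11 = rho(1) = -0.1031.
Step k = 2:
  phi_22 = [rho(2) - phi_11 rho(1)] / [1 - phi_11 rho(1)] = [0.383 - (-0.1031)(-0.1031)] / [1 - (-0.1031)(-0.1031)]
         = 0.37237039 / 0.98937039 = 0.376371.
  Update: phi_21 = phi_11 - phi_22 phi_11 = -0.1031 - (0.376371)(-0.1031) = -0.064296.
Step k = 3:
  phi_33 = [rho(3) - phi_21 rho(2) - phi_22 rho(1)] / [1 - phi_21 rho(1) - phi_22 rho(2)]
    numerator   = -0.4116 - (-0.064296)(0.383) - (0.376371)(-0.1031) = -0.34817072
    denominator = 1 - (-0.064296)(-0.1031) - (0.376371)(0.383) = 0.84922095
  phi_33 = -0.34817072 / 0.84922095 = -0.41.
Therefore phi_{33} = -0.4100.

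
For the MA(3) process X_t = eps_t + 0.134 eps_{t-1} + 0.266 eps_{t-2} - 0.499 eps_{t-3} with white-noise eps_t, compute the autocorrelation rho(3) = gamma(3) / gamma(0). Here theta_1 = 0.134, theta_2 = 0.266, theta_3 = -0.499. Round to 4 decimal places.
\rho(3) = -0.3730

For an MA(q) process with theta_0 = 1, the autocovariance is
  gamma(k) = sigma^2 * sum_{i=0..q-k} theta_i * theta_{i+k},
and rho(k) = gamma(k) / gamma(0). Sigma^2 cancels.
  numerator   = (1)*(-0.499) = -0.499.
  denominator = (1)^2 + (0.134)^2 + (0.266)^2 + (-0.499)^2 = 1.337713.
  rho(3) = -0.499 / 1.337713 = -0.3730.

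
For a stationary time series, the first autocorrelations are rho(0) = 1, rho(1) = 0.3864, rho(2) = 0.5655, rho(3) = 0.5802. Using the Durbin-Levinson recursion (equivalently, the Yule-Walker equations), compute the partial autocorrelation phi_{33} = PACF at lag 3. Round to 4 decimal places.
\phi_{33} = 0.4320

The PACF at lag k is phi_{kk}, the last component of the solution
to the Yule-Walker system G_k phi = r_k where
  (G_k)_{ij} = rho(|i - j|), (r_k)_i = rho(i), i,j = 1..k.
Equivalently, Durbin-Levinson gives phi_{kk} iteratively:
  phi_{11} = rho(1)
  phi_{kk} = [rho(k) - sum_{j=1..k-1} phi_{k-1,j} rho(k-j)]
            / [1 - sum_{j=1..k-1} phi_{k-1,j} rho(j)],
  phi_{k,j} = phi_{k-1,j} - phi_{kk} phi_{k-1,k-j},  j = 1..k-1.
Step k = 1:
  phi_11 = rho(1) = 0.3864.
Step k = 2:
  phi_22 = [rho(2) - phi_11 rho(1)] / [1 - phi_11 rho(1)] = [0.5655 - (0.3864)(0.3864)] / [1 - (0.3864)(0.3864)]
         = 0.41619504 / 0.85069504 = 0.489241.
  Update: phi_21 = phi_11 - phi_22 phi_11 = 0.3864 - (0.489241)(0.3864) = 0.197357.
Step k = 3:
  phi_33 = [rho(3) - phi_21 rho(2) - phi_22 rho(1)] / [1 - phi_21 rho(1) - phi_22 rho(2)]
    numerator   = 0.5802 - (0.197357)(0.5655) - (0.489241)(0.3864) = 0.27955171
    denominator = 1 - (0.197357)(0.3864) - (0.489241)(0.5655) = 0.64707529
  phi_33 = 0.27955171 / 0.64707529 = 0.432.
Therefore phi_{33} = 0.4320.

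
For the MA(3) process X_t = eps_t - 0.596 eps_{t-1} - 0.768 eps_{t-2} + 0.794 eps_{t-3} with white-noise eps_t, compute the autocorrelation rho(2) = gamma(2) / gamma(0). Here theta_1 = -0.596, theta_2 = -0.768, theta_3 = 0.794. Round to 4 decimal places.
\rho(2) = -0.4819

For an MA(q) process with theta_0 = 1, the autocovariance is
  gamma(k) = sigma^2 * sum_{i=0..q-k} theta_i * theta_{i+k},
and rho(k) = gamma(k) / gamma(0). Sigma^2 cancels.
  numerator   = (1)*(-0.768) + (-0.596)*(0.794) = -1.241224.
  denominator = (1)^2 + (-0.596)^2 + (-0.768)^2 + (0.794)^2 = 2.575476.
  rho(2) = -1.241224 / 2.575476 = -0.4819.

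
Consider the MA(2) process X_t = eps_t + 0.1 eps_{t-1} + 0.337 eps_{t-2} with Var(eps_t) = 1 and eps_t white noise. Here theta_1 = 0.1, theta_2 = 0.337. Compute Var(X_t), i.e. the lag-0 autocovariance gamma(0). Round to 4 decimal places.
\gamma(0) = 1.1236

For an MA(q) process X_t = eps_t + sum_i theta_i eps_{t-i} with
Var(eps_t) = sigma^2, the variance is
  gamma(0) = sigma^2 * (1 + sum_i theta_i^2).
  sum_i theta_i^2 = (0.1)^2 + (0.337)^2 = 0.01 + 0.113569 = 0.123569.
  gamma(0) = 1 * (1 + 0.123569) = 1 * 1.123569 = 1.123569, which rounds to 1.1236.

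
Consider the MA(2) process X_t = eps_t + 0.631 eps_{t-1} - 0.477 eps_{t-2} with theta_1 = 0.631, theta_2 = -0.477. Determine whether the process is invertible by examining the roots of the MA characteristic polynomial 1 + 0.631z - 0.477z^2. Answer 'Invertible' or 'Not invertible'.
\text{Not invertible}

The MA(q) characteristic polynomial is P(z) = 1 + 0.631z - 0.477z^2.
Invertibility requires all roots to lie outside the unit circle, i.e. |z| > 1 for every root.
Set 1 + (0.631) z + (-0.477) z^2 = 0, i.e. a z^2 + b z + c = 0 with a = -0.477, b = 0.631, c = 1.
Discriminant D = b^2 - 4ac = (0.631)^2 - 4*(-0.477)*1 = 0.398161 - (-1.908) = 2.306161.
D >= 0, so the roots are real: z = (-b +/- sqrt(D)) / (2a) = (-0.631 +/- 1.518605) / (-0.954).
  z_1 = (-0.631 + 1.518605) / (-0.954) = -0.9304,   |z_1| = 0.9304.
  z_2 = (-0.631 - 1.518605) / (-0.954) = 2.2533,   |z_2| = 2.2533.
Moduli of all roots: 0.9304, 2.2533.
All moduli strictly greater than 1? No.
Verdict: Not invertible.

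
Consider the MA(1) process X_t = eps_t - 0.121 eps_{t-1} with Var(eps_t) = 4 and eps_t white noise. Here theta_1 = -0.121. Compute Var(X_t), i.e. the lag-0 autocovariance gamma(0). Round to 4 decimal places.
\gamma(0) = 4.0586

For an MA(q) process X_t = eps_t + sum_i theta_i eps_{t-i} with
Var(eps_t) = sigma^2, the variance is
  gamma(0) = sigma^2 * (1 + sum_i theta_i^2).
  sum_i theta_i^2 = (-0.121)^2 = 0.014641.
  gamma(0) = 4 * (1 + 0.014641) = 4 * 1.014641 = 4.058564, which rounds to 4.0586.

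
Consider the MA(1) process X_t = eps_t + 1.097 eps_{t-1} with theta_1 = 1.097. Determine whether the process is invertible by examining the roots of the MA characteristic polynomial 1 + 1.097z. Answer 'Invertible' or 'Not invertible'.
\text{Not invertible}

The MA(q) characteristic polynomial is P(z) = 1 + 1.097z.
Invertibility requires all roots to lie outside the unit circle, i.e. |z| > 1 for every root.
This is linear in z: 1 + (1.097) z = 0  =>  z = -1/(1.097) = -0.911577,  |z| = 0.911577.
Moduli of all roots: 0.9116.
All moduli strictly greater than 1? No.
Verdict: Not invertible.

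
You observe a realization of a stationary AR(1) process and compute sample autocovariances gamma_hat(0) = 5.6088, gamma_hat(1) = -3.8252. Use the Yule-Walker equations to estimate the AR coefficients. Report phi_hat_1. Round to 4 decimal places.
\hat\phi_{1} = -0.6820

The Yule-Walker equations for an AR(p) process read, in matrix form,
  Gamma_p phi = r_p,   with   (Gamma_p)_{ij} = gamma(|i - j|),
                       (r_p)_i = gamma(i),   i,j = 1..p.
Substitute the sample gammas (Toeplitz matrix and right-hand side of size 1):
  Gamma_p = [[5.6088]]
  r_p     = [-3.8252]
With p = 1 this is the single equation gamma(0) phi_1 = gamma(1):
  phi_hat_1 = gamma(1) / gamma(0) = -3.8252 / 5.6088 = -0.6820.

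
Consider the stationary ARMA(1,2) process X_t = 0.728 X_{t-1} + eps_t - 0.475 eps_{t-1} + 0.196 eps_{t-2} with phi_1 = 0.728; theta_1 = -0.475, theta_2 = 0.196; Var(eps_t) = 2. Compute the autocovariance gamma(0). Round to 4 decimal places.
\gamma(0) = 2.7431

Multiply the model equation by X_{t-k} and take expectations. With theta_0 = psi_0 = 1 and psi_j the MA(infinity) weights, this gives
  gamma(k) - sum_i phi_i gamma(k-i) = c_k,
  c_k = sigma^2 * sum_{j=k..q} theta_j psi_{j-k}   (c_k = 0 for k > q),
using gamma(-m) = gamma(m).
psi-weights needed (psi_j = theta_j + sum_i phi_i psi_{j-i}):
  psi_1 = theta_1 + phi_1 = -0.475 + (0.728) = 0.253
  psi_2 = theta_2 + phi_1 psi_1 = 0.196 + (0.728)(0.253) = 0.380184
Right-hand sides:
  c_0 = sigma^2 (1 + theta_1 psi_1 + theta_2 psi_2) = 2 * (1 + (-0.475)(0.253) + (0.196)(0.380184)) = 2 * 0.954341 = 1.908682
  c_1 = sigma^2 (theta_1 + theta_2 psi_1) = 2 * (-0.475 + (0.196)(0.253)) = -0.850824
  c_2 = sigma^2 theta_2 = 2 * (0.196) = 0.392
Equations for k = 0 and k = 1 (AR order 1):
  gamma(0) = phi_1 gamma(1) + c_0
  gamma(1) = phi_1 gamma(0) + c_1
Substituting the second into the first: gamma(0) (1 - phi_1^2) = c_0 + phi_1 c_1, so
  gamma(0) = (c_0 + phi_1 c_1) / (1 - phi_1^2) = (1.908682 + (0.728)(-0.850824)) / (1 - (0.728)^2) = 1.289282 / 0.470016 = 2.74306.
Therefore gamma(0) = 2.7431 (to 4 decimal places).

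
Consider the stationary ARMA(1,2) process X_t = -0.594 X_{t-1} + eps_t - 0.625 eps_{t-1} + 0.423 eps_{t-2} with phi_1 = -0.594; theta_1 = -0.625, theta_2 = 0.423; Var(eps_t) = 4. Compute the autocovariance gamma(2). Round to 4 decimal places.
\gamma(2) = 10.7802

Multiply the model equation by X_{t-k} and take expectations. With theta_0 = psi_0 = 1 and psi_j the MA(infinity) weights, this gives
  gamma(k) - sum_i phi_i gamma(k-i) = c_k,
  c_k = sigma^2 * sum_{j=k..q} theta_j psi_{j-k}   (c_k = 0 for k > q),
using gamma(-m) = gamma(m).
psi-weights needed (psi_j = theta_j + sum_i phi_i psi_{j-i}):
  psi_1 = theta_1 + phi_1 = -0.625 + (-0.594) = -1.219
  psi_2 = theta_2 + phi_1 psi_1 = 0.423 + (-0.594)(-1.219) = 1.147086
Right-hand sides:
  c_0 = sigma^2 (1 + theta_1 psi_1 + theta_2 psi_2) = 4 * (1 + (-0.625)(-1.219) + (0.423)(1.147086)) = 4 * 2.247092 = 8.98837
  c_1 = sigma^2 (theta_1 + theta_2 psi_1) = 4 * (-0.625 + (0.423)(-1.219)) = -4.562548
  c_2 = sigma^2 theta_2 = 4 * (0.423) = 1.692
Equations for k = 0 and k = 1 (AR order 1):
  gamma(0) = phi_1 gamma(1) + c_0
  gamma(1) = phi_1 gamma(0) + c_1
Substituting the second into the first: gamma(0) (1 - phi_1^2) = c_0 + phi_1 c_1, so
  gamma(0) = (c_0 + phi_1 c_1) / (1 - phi_1^2) = (8.98837 + (-0.594)(-4.562548)) / (1 - (-0.594)^2) = 11.698523 / 0.647164 = 18.076597.
  gamma(1) = phi_1 gamma(0) + c_1 = (-0.594)(18.076597) + (-4.562548) = -15.300047.
For k = 2: gamma(2) = phi_1 gamma(1) + c_2
  = (-0.594)(-15.300047) + (1.692) = 10.780228.
Therefore gamma(2) = 10.7802 (to 4 decimal places).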